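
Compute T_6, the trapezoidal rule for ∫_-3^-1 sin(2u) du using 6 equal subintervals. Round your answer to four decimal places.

0.6625

Δu = (-1 − (-3))/6 = 1/3.
f(-3) ≈ 0.2794, f(-8/3) ≈ 0.8133, f(-7/3) ≈ 0.9990, f(-2) ≈ 0.7568, f(-5/3) ≈ 0.1906, f(-4/3) ≈ -0.4573, f(-1) ≈ -0.9093.
T_6 = (Δu/2)·[f(u_0) + 2f(u_1) + ... + 2f(u_{5}) + f(u_6)].
Sum ≈ 0.6625.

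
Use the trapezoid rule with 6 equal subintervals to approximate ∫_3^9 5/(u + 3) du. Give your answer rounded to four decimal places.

Δu = (9 − 3)/6 = 1.
f(3) = 5/6, f(4) = 5/7, f(5) = 0.625, f(6) = 5/9, f(7) = 0.5, f(8) = 5/11, f(9) = 5/12.
T_6 = (Δu/2)·[f(u_0) + 2f(u_1) + ... + 2f(u_{5}) + f(u_6)].
Sum ≈ 3.4744.

3.4744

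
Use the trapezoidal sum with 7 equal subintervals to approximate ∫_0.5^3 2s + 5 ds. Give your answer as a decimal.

21.25

Δs = (3 − 0.5)/7 = 5/14.
f(0.5) = 6, f(6/7) = 47/7, f(17/14) = 52/7, f(11/7) = 57/7, f(27/14) = 62/7, f(16/7) = 67/7, f(37/14) = 72/7, f(3) = 11.
T_7 = (Δs/2)·[f(s_0) + 2f(s_1) + ... + 2f(s_{6}) + f(s_7)].
Sum = 21.25.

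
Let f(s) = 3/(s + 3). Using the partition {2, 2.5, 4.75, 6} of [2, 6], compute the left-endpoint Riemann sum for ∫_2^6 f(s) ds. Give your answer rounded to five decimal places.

Subinterval widths: 0.5, 2.25, 1.25.
Left endpoints: 2, 2.5, 4.75.
f(2) = 0.6, f(2.5) = 6/11, f(4.75) = 12/31.
Sum = Σ Δs_i · f(s_i).
Sum ≈ 2.01114.

2.01114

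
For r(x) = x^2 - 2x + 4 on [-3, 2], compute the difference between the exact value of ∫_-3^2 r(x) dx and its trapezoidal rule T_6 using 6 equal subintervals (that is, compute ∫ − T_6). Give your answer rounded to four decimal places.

-0.5787

Exact integral: ∫_-3^2 r(x) dx ≈ 36.666667.
T_6 ≈ 37.245370.
Error ≈ 36.666667 − 37.245370 ≈ -0.5787.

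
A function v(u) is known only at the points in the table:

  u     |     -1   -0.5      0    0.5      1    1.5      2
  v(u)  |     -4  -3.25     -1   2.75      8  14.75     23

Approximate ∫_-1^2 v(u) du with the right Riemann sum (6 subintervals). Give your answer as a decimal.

Δu = 0.5.
Sum = 0.5·[(-3.25) + (-1) + 2.75 + 8 + 14.75 + 23] = 22.125.

22.125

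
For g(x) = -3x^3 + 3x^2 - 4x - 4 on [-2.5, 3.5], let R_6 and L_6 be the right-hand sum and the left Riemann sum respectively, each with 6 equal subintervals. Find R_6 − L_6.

R_6 = -153.
L_6 = 28.5.
R_6 − L_6 = -181.5.

-181.5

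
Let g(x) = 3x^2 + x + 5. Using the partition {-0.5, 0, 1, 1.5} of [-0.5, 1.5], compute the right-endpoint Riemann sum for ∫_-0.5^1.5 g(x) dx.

Subinterval widths: 0.5, 1, 0.5.
Right endpoints: 0, 1, 1.5.
g(0) = 5, g(1) = 9, g(1.5) = 13.25.
Sum = Σ Δx_i · g(x_i).
Sum = 18.125.

18.125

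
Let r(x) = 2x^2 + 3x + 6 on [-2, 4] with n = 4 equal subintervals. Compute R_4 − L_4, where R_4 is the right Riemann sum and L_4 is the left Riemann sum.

R_4 = 138.
L_4 = 75.
R_4 − L_4 = 63.

63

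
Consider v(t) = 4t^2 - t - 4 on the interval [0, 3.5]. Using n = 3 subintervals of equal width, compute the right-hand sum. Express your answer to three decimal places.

Δt = (3.5 − 0)/3 = 7/6.
Right endpoints: 7/6, 7/3, 3.5.
v(7/6) = 5/18, v(7/3) = 139/9, v(3.5) = 41.5.
Sum = Δt · [v(7/6) + v(7/3) + v(3.5)].
Sum ≈ 66.759.

66.759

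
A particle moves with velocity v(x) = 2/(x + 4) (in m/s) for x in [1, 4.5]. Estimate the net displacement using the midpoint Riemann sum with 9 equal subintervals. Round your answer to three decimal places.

1.061

Δx = (4.5 − 1)/9 = 7/18.
Midpoints: 43/36, 19/12, 71/36, 85/36, 2.75, 113/36, 127/36, 47/12, 155/36.
v(43/36) = 72/187, v(19/12) = 24/67, v(71/36) = 72/215, v(85/36) = 72/229, v(2.75) = 8/27, v(113/36) = 72/257, v(127/36) = 72/271, v(47/12) = 24/95, v(155/36) = 72/299.
Sum = Δx · [v(43/36) + v(19/12) + v(71/36) + ...].
Sum ≈ 1.061.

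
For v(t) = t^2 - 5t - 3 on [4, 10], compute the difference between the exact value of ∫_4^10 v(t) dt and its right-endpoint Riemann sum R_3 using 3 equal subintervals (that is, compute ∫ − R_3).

-58

Exact integral: ∫_4^10 v(t) dt = 84.
R_3 = 142.
Error = 84 − 142 = -58.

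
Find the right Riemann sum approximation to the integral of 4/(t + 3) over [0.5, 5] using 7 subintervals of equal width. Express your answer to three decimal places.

Δt = (5 − 0.5)/7 = 9/14.
Right endpoints: 8/7, 25/14, 17/7, 43/14, 26/7, 61/14, 5.
f(8/7) = 28/29, f(25/14) = 56/67, f(17/7) = 14/19, f(43/14) = 56/85, f(26/7) = 28/47, f(61/14) = 56/103, f(5) = 0.5.
Sum = Δt · [f(8/7) + f(25/14) + f(17/7) + ...].
Sum ≈ 3.109.

3.109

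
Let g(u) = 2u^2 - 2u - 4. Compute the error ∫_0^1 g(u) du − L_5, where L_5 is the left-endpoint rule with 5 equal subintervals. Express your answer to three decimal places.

Exact integral: ∫_0^1 g(u) du ≈ -4.33333.
L_5 = -4.32.
Error ≈ -4.33333 − (-4.32) ≈ -0.013.

-0.013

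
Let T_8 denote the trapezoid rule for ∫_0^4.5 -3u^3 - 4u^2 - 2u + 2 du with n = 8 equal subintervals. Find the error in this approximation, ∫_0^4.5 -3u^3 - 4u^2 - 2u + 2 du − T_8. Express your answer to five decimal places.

5.75464

Exact integral: ∫_0^4.5 f(u) du = -440.296875.
T_8 ≈ -446.0515137.
Error ≈ -440.296875 − (-446.0515137) ≈ 5.75464.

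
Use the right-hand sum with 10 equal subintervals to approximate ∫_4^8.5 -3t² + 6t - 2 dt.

-422.724375

Δt = (8.5 − 4)/10 = 0.45.
Right endpoints: 4.45, 4.9, 5.35, 5.8, 6.25, 6.7, 7.15, 7.6, 8.05, 8.5.
f(4.45) = -34.7075, f(4.9) = -44.63, f(5.35) = -55.7675, f(5.8) = -68.12, f(6.25) = -81.6875, f(6.7) = -96.47, f(7.15) = -112.4675, f(7.6) = -129.68, f(8.05) = -148.1075, f(8.5) = -167.75.
Sum = Δt · [f(4.45) + f(4.9) + f(5.35) + ...].
Sum = -422.724375.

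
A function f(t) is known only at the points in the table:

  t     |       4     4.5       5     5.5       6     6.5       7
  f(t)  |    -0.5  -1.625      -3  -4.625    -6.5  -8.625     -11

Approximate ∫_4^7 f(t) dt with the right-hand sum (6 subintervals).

-17.6875

Δt = 0.5.
Sum = 0.5·[(-1.625) + (-3) + (-4.625) + (-6.5) + (-8.625) + (-11)] = -17.6875.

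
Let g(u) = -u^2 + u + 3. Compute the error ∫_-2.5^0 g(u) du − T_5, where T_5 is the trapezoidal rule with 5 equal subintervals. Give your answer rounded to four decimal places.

Exact integral: ∫_-2.5^0 g(u) du ≈ -0.833333.
T_5 = -0.9375.
Error ≈ -0.833333 − (-0.9375) ≈ 0.1042.

0.1042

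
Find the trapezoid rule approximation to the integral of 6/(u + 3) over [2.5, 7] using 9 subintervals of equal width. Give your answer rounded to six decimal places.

3.589901

Δu = (7 − 2.5)/9 = 0.5.
f(2.5) = 12/11, f(3) = 1, f(3.5) = 12/13, f(4) = 6/7, f(4.5) = 0.8, f(5) = 0.75, f(5.5) = 12/17, f(6) = 2/3, f(6.5) = 12/19, f(7) = 0.6.
T_9 = (Δu/2)·[f(u_0) + 2f(u_1) + ... + 2f(u_{8}) + f(u_9)].
Sum ≈ 3.589901.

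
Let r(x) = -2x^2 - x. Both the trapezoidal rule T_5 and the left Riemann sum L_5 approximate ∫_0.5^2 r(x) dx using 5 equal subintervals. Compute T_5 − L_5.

T_5 = -7.17.
L_5 = -5.82.
T_5 − L_5 = -1.35.

-1.35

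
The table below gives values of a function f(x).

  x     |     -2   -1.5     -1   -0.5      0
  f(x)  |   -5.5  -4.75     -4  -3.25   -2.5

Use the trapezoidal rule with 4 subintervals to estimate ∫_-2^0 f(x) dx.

Δx = 0.5.
T_4 = (0.5/2)·[(-5.5) + 2·(-4.75) + 2·(-4) + 2·(-3.25) + (-2.5)] = -8.

-8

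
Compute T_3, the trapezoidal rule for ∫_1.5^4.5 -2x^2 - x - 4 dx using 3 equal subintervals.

Δx = (4.5 − 1.5)/3 = 1.
f(1.5) = -10, f(2.5) = -19, f(3.5) = -32, f(4.5) = -49.
T_3 = (Δx/2)·[f(x_0) + 2f(x_1) + 2f(x_2) + f(x_3)].
Sum = -80.5.

-80.5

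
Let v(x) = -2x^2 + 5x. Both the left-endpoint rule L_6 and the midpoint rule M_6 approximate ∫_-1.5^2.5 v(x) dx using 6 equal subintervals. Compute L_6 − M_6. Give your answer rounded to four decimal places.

-4.8889

L_6 ≈ -7.259259.
M_6 ≈ -2.370370.
L_6 − M_6 ≈ -4.8889.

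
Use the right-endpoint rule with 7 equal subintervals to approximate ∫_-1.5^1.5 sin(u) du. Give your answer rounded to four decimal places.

0.4275

Δu = (1.5 − (-1.5))/7 = 3/7.
Right endpoints: -15/14, -9/14, -3/14, 3/14, 9/14, 15/14, 1.5.
f(-15/14) ≈ -0.8779, f(-9/14) ≈ -0.5995, f(-3/14) ≈ -0.2126, f(3/14) ≈ 0.2126, f(9/14) ≈ 0.5995, f(15/14) ≈ 0.8779, f(1.5) ≈ 0.9975.
Sum = Δu · [f(-15/14) + f(-9/14) + f(-3/14) + ...].
Sum ≈ 0.4275.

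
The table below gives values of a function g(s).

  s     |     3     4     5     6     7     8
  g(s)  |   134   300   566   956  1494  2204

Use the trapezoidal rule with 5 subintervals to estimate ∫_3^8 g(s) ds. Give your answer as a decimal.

4485

Δs = 1.
T_5 = (1/2)·[134 + 2·300 + 2·566 + 2·956 + 2·1494 + 2204] = 4485.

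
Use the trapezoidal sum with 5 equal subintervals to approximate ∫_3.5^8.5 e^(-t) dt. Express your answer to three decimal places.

0.032

Δt = (8.5 − 3.5)/5 = 1.
f(3.5) ≈ 0.030, f(4.5) ≈ 0.011, f(5.5) ≈ 0.004, f(6.5) ≈ 0.002, f(7.5) ≈ 0.001, f(8.5) ≈ 0.000.
T_5 = (Δt/2)·[f(t_0) + 2f(t_1) + ... + 2f(t_{4}) + f(t_5)].
Sum ≈ 0.032.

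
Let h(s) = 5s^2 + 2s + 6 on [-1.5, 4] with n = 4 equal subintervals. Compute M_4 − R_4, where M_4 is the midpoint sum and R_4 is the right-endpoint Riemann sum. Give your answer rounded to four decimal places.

-67.8262

M_4 ≈ 154.708984.
R_4 = 222.53515625.
M_4 − R_4 ≈ -67.8262.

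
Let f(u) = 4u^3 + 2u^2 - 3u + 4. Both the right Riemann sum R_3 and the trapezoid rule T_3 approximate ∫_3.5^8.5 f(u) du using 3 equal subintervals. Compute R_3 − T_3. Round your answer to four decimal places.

R_3 ≈ 7543.796296.
T_3 ≈ 5552.129630.
R_3 − T_3 ≈ 1991.6667.

1991.6667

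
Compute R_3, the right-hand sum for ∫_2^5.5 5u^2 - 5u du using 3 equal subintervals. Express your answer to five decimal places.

268.65741

Δu = (5.5 − 2)/3 = 7/6.
Right endpoints: 19/6, 13/3, 5.5.
f(19/6) = 1235/36, f(13/3) = 650/9, f(5.5) = 123.75.
Sum = Δu · [f(19/6) + f(13/3) + f(5.5)].
Sum ≈ 268.65741.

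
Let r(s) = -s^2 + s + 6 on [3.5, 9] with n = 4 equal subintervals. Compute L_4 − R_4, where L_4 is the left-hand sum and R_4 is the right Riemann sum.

86.96875

L_4 = -119.58203125.
R_4 = -206.55078125.
L_4 − R_4 = 86.96875.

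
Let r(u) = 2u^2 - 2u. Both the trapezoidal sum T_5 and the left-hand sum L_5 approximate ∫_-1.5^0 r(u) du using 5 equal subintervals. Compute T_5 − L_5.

-1.125

T_5 = 4.545.
L_5 = 5.67.
T_5 − L_5 = -1.125.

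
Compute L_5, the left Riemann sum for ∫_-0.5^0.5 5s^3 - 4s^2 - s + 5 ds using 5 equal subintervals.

4.615

Δs = (0.5 − (-0.5))/5 = 0.2.
Left endpoints: -0.5, -0.3, -0.1, 0.1, 0.3.
f(-0.5) = 3.875, f(-0.3) = 4.805, f(-0.1) = 5.055, f(0.1) = 4.865, f(0.3) = 4.475.
Sum = Δs · [f(-0.5) + f(-0.3) + f(-0.1) + f(0.1) + f(0.3)].
Sum = 4.615.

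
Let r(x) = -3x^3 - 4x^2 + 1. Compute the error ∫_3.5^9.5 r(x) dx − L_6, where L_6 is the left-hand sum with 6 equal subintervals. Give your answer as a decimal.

-1315.25

Exact integral: ∫_3.5^9.5 r(x) dx = -7076.25.
L_6 = -5761.
Error = -7076.25 − (-5761) = -1315.25.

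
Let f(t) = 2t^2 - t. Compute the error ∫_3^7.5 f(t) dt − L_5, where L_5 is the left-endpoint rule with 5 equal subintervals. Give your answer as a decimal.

Exact integral: ∫_3^7.5 f(t) dt = 239.625.
L_5 = 200.34.
Error = 239.625 − 200.34 = 39.285.

39.285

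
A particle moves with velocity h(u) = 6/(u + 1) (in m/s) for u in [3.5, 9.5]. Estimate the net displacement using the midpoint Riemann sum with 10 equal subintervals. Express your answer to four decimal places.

Δu = (9.5 − 3.5)/10 = 0.6.
Midpoints: 3.8, 4.4, 5, 5.6, 6.2, 6.8, 7.4, 8, 8.6, 9.2.
h(3.8) = 1.25, h(4.4) = 10/9, h(5) = 1, h(5.6) = 10/11, h(6.2) = 5/6, h(6.8) = 10/13, h(7.4) = 5/7, h(8) = 2/3, h(8.6) = 0.625, h(9.2) = 10/17.
Sum = Δu · [h(3.8) + h(4.4) + h(5) + ...].
Sum ≈ 5.0802.

5.0802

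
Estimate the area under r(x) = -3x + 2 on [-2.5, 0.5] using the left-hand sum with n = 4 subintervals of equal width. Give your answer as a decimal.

Δx = (0.5 − (-2.5))/4 = 0.75.
Left endpoints: -2.5, -1.75, -1, -0.25.
r(-2.5) = 9.5, r(-1.75) = 7.25, r(-1) = 5, r(-0.25) = 2.75.
Sum = Δx · [r(-2.5) + r(-1.75) + r(-1) + r(-0.25)].
Sum = 18.375.

18.375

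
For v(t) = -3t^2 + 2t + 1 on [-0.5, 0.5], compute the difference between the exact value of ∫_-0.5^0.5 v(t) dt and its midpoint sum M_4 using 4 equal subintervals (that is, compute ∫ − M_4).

Exact integral: ∫_-0.5^0.5 v(t) dt = 0.75.
M_4 = 0.765625.
Error = 0.75 − 0.765625 = -0.015625.

-0.015625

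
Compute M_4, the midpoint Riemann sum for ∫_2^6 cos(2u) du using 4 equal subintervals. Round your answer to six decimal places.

0.130860

Δu = (6 − 2)/4 = 1.
Midpoints: 2.5, 3.5, 4.5, 5.5.
f(2.5) ≈ 0.283662, f(3.5) ≈ 0.753902, f(4.5) ≈ -0.911130, f(5.5) ≈ 0.004426.
Sum = Δu · [f(2.5) + f(3.5) + f(4.5) + f(5.5)].
Sum ≈ 0.130860.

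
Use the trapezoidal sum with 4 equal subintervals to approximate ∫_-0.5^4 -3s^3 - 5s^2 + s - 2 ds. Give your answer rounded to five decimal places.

-319.64941

Δs = (4 − (-0.5))/4 = 1.125.
f(-0.5) = -3.375, f(0.625) = -2079/512, f(1.75) = -31.640625, f(2.875) = -57213/512, f(4) = -270.
T_4 = (Δs/2)·[f(s_0) + 2f(s_1) + 2f(s_2) + 2f(s_3) + f(s_4)].
Sum ≈ -319.64941.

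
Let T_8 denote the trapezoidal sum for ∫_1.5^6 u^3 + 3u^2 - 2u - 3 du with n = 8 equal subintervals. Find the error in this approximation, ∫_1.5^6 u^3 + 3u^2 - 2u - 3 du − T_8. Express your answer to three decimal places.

Exact integral: ∫_1.5^6 f(u) du = 488.109375.
T_8 ≈ 491.49097.
Error ≈ 488.109375 − 491.49097 ≈ -3.382.

-3.382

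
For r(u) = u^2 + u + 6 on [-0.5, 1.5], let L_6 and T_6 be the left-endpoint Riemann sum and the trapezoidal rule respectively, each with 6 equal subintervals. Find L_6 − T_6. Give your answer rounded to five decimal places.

-0.66667

L_6 ≈ 13.5370370.
T_6 ≈ 14.2037037.
L_6 − T_6 ≈ -0.66667.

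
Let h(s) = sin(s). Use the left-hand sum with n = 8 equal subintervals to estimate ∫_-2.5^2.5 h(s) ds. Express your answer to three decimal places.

-0.374

Δs = (2.5 − (-2.5))/8 = 0.625.
Left endpoints: -2.5, -1.875, -1.25, -0.625, 0, 0.625, 1.25, 1.875.
h(-2.5) ≈ -0.598, h(-1.875) ≈ -0.954, h(-1.25) ≈ -0.949, h(-0.625) ≈ -0.585, h(0) ≈ 0.000, h(0.625) ≈ 0.585, h(1.25) ≈ 0.949, h(1.875) ≈ 0.954.
Sum = Δs · [h(-2.5) + h(-1.875) + h(-1.25) + ...].
Sum ≈ -0.374.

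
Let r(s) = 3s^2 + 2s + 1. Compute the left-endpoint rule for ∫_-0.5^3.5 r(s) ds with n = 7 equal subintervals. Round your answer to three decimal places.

47.082

Δs = (3.5 − (-0.5))/7 = 4/7.
Left endpoints: -0.5, 1/14, 9/14, 17/14, 25/14, 33/14, 41/14.
r(-0.5) = 0.75, r(1/14) = 227/196, r(9/14) = 691/196, r(17/14) = 1539/196, r(25/14) = 2771/196, r(33/14) = 4387/196, r(41/14) = 6387/196.
Sum = Δs · [r(-0.5) + r(1/14) + r(9/14) + ...].
Sum ≈ 47.082.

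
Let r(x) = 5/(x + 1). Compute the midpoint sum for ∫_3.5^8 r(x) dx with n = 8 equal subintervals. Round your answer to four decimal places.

Δx = (8 − 3.5)/8 = 0.5625.
Midpoints: 3.78125, 4.34375, 4.90625, 5.46875, 6.03125, 6.59375, 7.15625, 7.71875.
r(3.78125) = 160/153, r(4.34375) = 160/171, r(4.90625) = 160/189, r(5.46875) = 160/207, r(6.03125) = 32/45, r(6.59375) = 160/243, r(7.15625) = 160/261, r(7.71875) = 160/279.
Sum = Δx · [r(3.78125) + r(4.34375) + r(4.90625) + ...].
Sum ≈ 3.4633.

3.4633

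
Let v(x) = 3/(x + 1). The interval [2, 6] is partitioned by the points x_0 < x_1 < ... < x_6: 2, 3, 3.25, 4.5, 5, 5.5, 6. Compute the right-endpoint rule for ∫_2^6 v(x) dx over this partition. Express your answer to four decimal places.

2.3033

Subinterval widths: 1, 0.25, 1.25, 0.5, 0.5, 0.5.
Right endpoints: 3, 3.25, 4.5, 5, 5.5, 6.
v(3) = 0.75, v(3.25) = 12/17, v(4.5) = 6/11, v(5) = 0.5, v(5.5) = 6/13, v(6) = 3/7.
Sum = Σ Δx_i · v(x_i).
Sum ≈ 2.3033.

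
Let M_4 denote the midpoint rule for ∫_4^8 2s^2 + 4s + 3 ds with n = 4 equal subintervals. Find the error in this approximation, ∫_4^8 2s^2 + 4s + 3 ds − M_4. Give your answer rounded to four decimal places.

0.6667

Exact integral: ∫_4^8 f(s) ds ≈ 406.666667.
M_4 = 406.
Error ≈ 406.666667 − 406 ≈ 0.6667.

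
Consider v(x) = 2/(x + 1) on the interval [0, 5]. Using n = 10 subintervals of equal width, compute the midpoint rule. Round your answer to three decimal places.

Δx = (5 − 0)/10 = 0.5.
Midpoints: 0.25, 0.75, 1.25, 1.75, 2.25, 2.75, 3.25, 3.75, 4.25, 4.75.
v(0.25) = 1.6, v(0.75) = 8/7, v(1.25) = 8/9, v(1.75) = 8/11, v(2.25) = 8/13, v(2.75) = 8/15, v(3.25) = 8/17, v(3.75) = 8/19, v(4.25) = 8/21, v(4.75) = 8/23.
Sum = Δx · [v(0.25) + v(0.75) + v(1.25) + ...].
Sum ≈ 3.564.

3.564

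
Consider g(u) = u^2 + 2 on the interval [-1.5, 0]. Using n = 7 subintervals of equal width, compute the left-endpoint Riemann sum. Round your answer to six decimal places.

4.377551

Δu = (0 − (-1.5))/7 = 3/14.
Left endpoints: -1.5, -9/7, -15/14, -6/7, -9/14, -3/7, -3/14.
g(-1.5) = 4.25, g(-9/7) = 179/49, g(-15/14) = 617/196, g(-6/7) = 134/49, g(-9/14) = 473/196, g(-3/7) = 107/49, g(-3/14) = 401/196.
Sum = Δu · [g(-1.5) + g(-9/7) + g(-15/14) + ...].
Sum ≈ 4.377551.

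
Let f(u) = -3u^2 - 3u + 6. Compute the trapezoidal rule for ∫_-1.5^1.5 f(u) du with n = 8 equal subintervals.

11.0390625

Δu = (1.5 − (-1.5))/8 = 0.375.
f(-1.5) = 3.75, f(-1.125) = 5.578125, f(-0.75) = 6.5625, f(-0.375) = 6.703125, f(0) = 6, f(0.375) = 4.453125, f(0.75) = 2.0625, f(1.125) = -1.171875, f(1.5) = -5.25.
T_8 = (Δu/2)·[f(u_0) + 2f(u_1) + ... + 2f(u_{7}) + f(u_8)].
Sum = 11.0390625.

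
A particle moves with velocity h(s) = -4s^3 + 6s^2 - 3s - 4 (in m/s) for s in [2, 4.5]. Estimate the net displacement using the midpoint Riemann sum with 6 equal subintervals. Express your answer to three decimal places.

-260.994

Δs = (4.5 − 2)/6 = 5/12.
Midpoints: 53/24, 2.625, 73/24, 83/24, 3.875, 103/24.
h(53/24) = -84473/3456, h(2.625) = -42.8828125, h(73/24) = -242533/3456, h(83/24) = -373463/3456, h(3.875) = -158.2734375, h(103/24) = -769123/3456.
Sum = Δs · [h(53/24) + h(2.625) + h(73/24) + ...].
Sum ≈ -260.994.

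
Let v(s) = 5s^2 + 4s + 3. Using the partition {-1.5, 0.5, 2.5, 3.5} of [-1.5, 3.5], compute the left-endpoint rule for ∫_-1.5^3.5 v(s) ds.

Subinterval widths: 2, 2, 1.
Left endpoints: -1.5, 0.5, 2.5.
v(-1.5) = 8.25, v(0.5) = 6.25, v(2.5) = 44.25.
Sum = Σ Δs_i · v(s_i).
Sum = 73.25.

73.25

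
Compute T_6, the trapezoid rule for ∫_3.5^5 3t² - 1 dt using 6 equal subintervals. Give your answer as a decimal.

Δt = (5 − 3.5)/6 = 0.25.
f(3.5) = 35.75, f(3.75) = 41.1875, f(4) = 47, f(4.25) = 53.1875, f(4.5) = 59.75, f(4.75) = 66.6875, f(5) = 74.
T_6 = (Δt/2)·[f(t_0) + 2f(t_1) + ... + 2f(t_{5}) + f(t_6)].
Sum = 80.671875.

80.671875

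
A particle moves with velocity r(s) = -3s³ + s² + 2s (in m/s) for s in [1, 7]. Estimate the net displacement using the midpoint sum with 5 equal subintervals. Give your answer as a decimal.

Δs = (7 − 1)/5 = 1.2.
Midpoints: 1.6, 2.8, 4, 5.2, 6.4.
r(1.6) = -6.528, r(2.8) = -52.416, r(4) = -168, r(5.2) = -384.384, r(6.4) = -732.672.
Sum = Δs · [r(1.6) + r(2.8) + r(4) + r(5.2) + r(6.4)].
Sum = -1612.8.

-1612.8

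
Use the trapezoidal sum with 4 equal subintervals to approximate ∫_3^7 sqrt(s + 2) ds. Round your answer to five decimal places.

Δs = (7 − 3)/4 = 1.
f(3) ≈ 2.23607, f(4) ≈ 2.44949, f(5) ≈ 2.64575, f(6) ≈ 2.82843, f(7) ≈ 3.00000.
T_4 = (Δs/2)·[f(s_0) + 2f(s_1) + 2f(s_2) + 2f(s_3) + f(s_4)].
Sum ≈ 10.54170.

10.54170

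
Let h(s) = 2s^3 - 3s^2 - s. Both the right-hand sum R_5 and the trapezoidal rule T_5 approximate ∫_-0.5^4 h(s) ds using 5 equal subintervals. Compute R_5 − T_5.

34.425

R_5 = 94.95.
T_5 = 60.525.
R_5 − T_5 = 34.425.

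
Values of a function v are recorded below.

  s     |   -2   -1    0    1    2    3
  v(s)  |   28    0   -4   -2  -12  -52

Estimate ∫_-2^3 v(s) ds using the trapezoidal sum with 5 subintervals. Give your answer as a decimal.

Δs = 1.
T_5 = (1/2)·[28 + 2·0 + 2·(-4) + 2·(-2) + 2·(-12) + (-52)] = -30.

-30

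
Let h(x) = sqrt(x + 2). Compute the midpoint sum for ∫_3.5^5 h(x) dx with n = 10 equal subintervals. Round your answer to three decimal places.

3.748

Δx = (5 − 3.5)/10 = 0.15.
Midpoints: 3.575, 3.725, 3.875, 4.025, 4.175, 4.325, 4.475, 4.625, 4.775, 4.925.
h(3.575) ≈ 2.361, h(3.725) ≈ 2.393, h(3.875) ≈ 2.424, h(4.025) ≈ 2.455, h(4.175) ≈ 2.485, h(4.325) ≈ 2.515, h(4.475) ≈ 2.545, h(4.625) ≈ 2.574, h(4.775) ≈ 2.603, h(4.925) ≈ 2.632.
Sum = Δx · [h(3.575) + h(3.725) + h(3.875) + ...].
Sum ≈ 3.748.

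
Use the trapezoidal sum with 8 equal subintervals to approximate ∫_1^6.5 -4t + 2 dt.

Δt = (6.5 − 1)/8 = 0.6875.
f(1) = -2, f(1.6875) = -4.75, f(2.375) = -7.5, f(3.0625) = -10.25, f(3.75) = -13, f(4.4375) = -15.75, f(5.125) = -18.5, f(5.8125) = -21.25, f(6.5) = -24.
T_8 = (Δt/2)·[f(t_0) + 2f(t_1) + ... + 2f(t_{7}) + f(t_8)].
Sum = -71.5.

-71.5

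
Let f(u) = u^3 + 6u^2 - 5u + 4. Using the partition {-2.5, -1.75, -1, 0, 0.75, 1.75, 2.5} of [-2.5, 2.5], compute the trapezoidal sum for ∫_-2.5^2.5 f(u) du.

Subinterval widths: 0.75, 0.75, 1, 0.75, 1, 0.75.
f(-2.5) = 38.375, f(-1.75) = 25.765625, f(-1) = 14, f(0) = 4, f(0.75) = 4.046875, f(1.75) = 18.984375, f(2.5) = 44.625.
On each subinterval the trapezoid contributes (Δu_i/2)·[f(u_{i-1}) + f(u_i)].
Sum = 86.3515625.

86.3515625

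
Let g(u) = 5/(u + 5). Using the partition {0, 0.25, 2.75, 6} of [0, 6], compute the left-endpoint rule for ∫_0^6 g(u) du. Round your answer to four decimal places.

4.7277

Subinterval widths: 0.25, 2.5, 3.25.
Left endpoints: 0, 0.25, 2.75.
g(0) = 1, g(0.25) = 20/21, g(2.75) = 20/31.
Sum = Σ Δu_i · g(u_i).
Sum ≈ 4.7277.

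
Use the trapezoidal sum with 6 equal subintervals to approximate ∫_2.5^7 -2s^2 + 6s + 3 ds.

Δs = (7 − 2.5)/6 = 0.75.
f(2.5) = 5.5, f(3.25) = 1.375, f(4) = -5, f(4.75) = -13.625, f(5.5) = -24.5, f(6.25) = -37.625, f(7) = -53.
T_6 = (Δs/2)·[f(s_0) + 2f(s_1) + ... + 2f(s_{5}) + f(s_6)].
Sum = -77.34375.

-77.34375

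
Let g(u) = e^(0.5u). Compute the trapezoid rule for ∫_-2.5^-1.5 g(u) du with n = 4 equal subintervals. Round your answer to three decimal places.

Δu = (-1.5 − (-2.5))/4 = 0.25.
g(-2.5) ≈ 0.287, g(-2.25) ≈ 0.325, g(-2) ≈ 0.368, g(-1.75) ≈ 0.417, g(-1.5) ≈ 0.472.
T_4 = (Δu/2)·[g(u_0) + 2g(u_1) + 2g(u_2) + 2g(u_3) + g(u_4)].
Sum ≈ 0.372.

0.372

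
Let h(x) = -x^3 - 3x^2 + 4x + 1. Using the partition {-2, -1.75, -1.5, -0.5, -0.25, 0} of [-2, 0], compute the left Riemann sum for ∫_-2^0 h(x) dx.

Subinterval widths: 0.25, 0.25, 1, 0.25, 0.25.
Left endpoints: -2, -1.75, -1.5, -0.5, -0.25.
h(-2) = -11, h(-1.75) = -9.828125, h(-1.5) = -8.375, h(-0.5) = -1.625, h(-0.25) = -0.171875.
Sum = Σ Δx_i · h(x_i).
Sum = -14.03125.

-14.03125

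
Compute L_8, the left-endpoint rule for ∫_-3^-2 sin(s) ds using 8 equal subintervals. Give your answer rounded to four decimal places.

-0.5251

Δs = (-2 − (-3))/8 = 0.125.
Left endpoints: -3, -2.875, -2.75, -2.625, -2.5, -2.375, -2.25, -2.125.
f(-3) ≈ -0.1411, f(-2.875) ≈ -0.2634, f(-2.75) ≈ -0.3817, f(-2.625) ≈ -0.4939, f(-2.5) ≈ -0.5985, f(-2.375) ≈ -0.6937, f(-2.25) ≈ -0.7781, f(-2.125) ≈ -0.8503.
Sum = Δs · [f(-3) + f(-2.875) + f(-2.75) + ...].
Sum ≈ -0.5251.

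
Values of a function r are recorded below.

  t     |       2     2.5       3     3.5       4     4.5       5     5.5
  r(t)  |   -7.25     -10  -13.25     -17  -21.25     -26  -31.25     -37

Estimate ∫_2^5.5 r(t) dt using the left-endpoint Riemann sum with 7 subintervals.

-63

Δt = 0.5.
Sum = 0.5·[(-7.25) + (-10) + (-13.25) + (-17) + (-21.25) + (-26) + (-31.25)] = -63.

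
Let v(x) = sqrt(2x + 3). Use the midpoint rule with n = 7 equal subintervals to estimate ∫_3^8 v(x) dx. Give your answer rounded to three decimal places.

Δx = (8 − 3)/7 = 5/7.
Midpoints: 47/14, 57/14, 67/14, 5.5, 87/14, 97/14, 107/14.
v(47/14) ≈ 3.117, v(57/14) ≈ 3.338, v(67/14) ≈ 3.546, v(5.5) ≈ 3.742, v(87/14) ≈ 3.928, v(97/14) ≈ 4.106, v(107/14) ≈ 4.276.
Sum = Δx · [v(47/14) + v(57/14) + v(67/14) + ...].
Sum ≈ 18.609.

18.609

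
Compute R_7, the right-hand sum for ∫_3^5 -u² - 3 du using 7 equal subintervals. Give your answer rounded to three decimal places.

Δu = (5 − 3)/7 = 2/7.
Right endpoints: 23/7, 25/7, 27/7, 29/7, 31/7, 33/7, 5.
f(23/7) = -676/49, f(25/7) = -772/49, f(27/7) = -876/49, f(29/7) = -988/49, f(31/7) = -1108/49, f(33/7) = -1236/49, f(5) = -28.
Sum = Δu · [f(23/7) + f(25/7) + f(27/7) + ...].
Sum ≈ -40.980.

-40.980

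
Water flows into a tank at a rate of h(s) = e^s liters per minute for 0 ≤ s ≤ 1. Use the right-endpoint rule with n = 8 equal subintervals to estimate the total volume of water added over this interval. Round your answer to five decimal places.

Δs = (1 − 0)/8 = 0.125.
Right endpoints: 0.125, 0.25, 0.375, 0.5, 0.625, 0.75, 0.875, 1.
h(0.125) ≈ 1.13315, h(0.25) ≈ 1.28403, h(0.375) ≈ 1.45499, h(0.5) ≈ 1.64872, h(0.625) ≈ 1.86825, h(0.75) ≈ 2.11700, h(0.875) ≈ 2.39888, h(1) ≈ 2.71828.
Sum = Δs · [h(0.125) + h(0.25) + h(0.375) + ...].
Sum ≈ 1.82791.

1.82791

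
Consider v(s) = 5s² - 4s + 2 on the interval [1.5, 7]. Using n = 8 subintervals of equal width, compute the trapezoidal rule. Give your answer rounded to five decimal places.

Δs = (7 − 1.5)/8 = 0.6875.
v(1.5) = 7.25, v(2.1875) = 17.17578125, v(2.875) = 31.828125, v(3.5625) = 51.20703125, v(4.25) = 75.3125, v(4.9375) = 104.14453125, v(5.625) = 137.703125, v(6.3125) = 175.98828125, v(7) = 219.
T_8 = (Δs/2)·[v(s_0) + 2v(s_1) + ... + 2v(s_{7}) + v(s_8)].
Sum ≈ 485.70801.

485.70801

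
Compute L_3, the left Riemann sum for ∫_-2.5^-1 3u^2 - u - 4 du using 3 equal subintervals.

Δu = (-1 − (-2.5))/3 = 0.5.
Left endpoints: -2.5, -2, -1.5.
f(-2.5) = 17.25, f(-2) = 10, f(-1.5) = 4.25.
Sum = Δu · [f(-2.5) + f(-2) + f(-1.5)].
Sum = 15.75.

15.75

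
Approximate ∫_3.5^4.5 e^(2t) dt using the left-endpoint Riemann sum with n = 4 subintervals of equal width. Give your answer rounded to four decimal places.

2700.1006

Δt = (4.5 − 3.5)/4 = 0.25.
Left endpoints: 3.5, 3.75, 4, 4.25.
f(3.5) ≈ 1096.6332, f(3.75) ≈ 1808.0424, f(4) ≈ 2980.9580, f(4.25) ≈ 4914.7688.
Sum = Δt · [f(3.5) + f(3.75) + f(4) + f(4.25)].
Sum ≈ 2700.1006.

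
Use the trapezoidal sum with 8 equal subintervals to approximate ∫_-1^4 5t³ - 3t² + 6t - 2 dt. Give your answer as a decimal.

295.09765625

Δt = (4 − (-1))/8 = 0.625.
f(-1) = -16, f(-0.375) = -2527/512, f(0.25) = -0.609375, f(0.875) = 2203/512, f(1.5) = 17.125, f(2.125) = 23133/512, f(2.75) = 95.796875, f(3.375) = 90263/512, f(4) = 294.
T_8 = (Δt/2)·[f(t_0) + 2f(t_1) + ... + 2f(t_{7}) + f(t_8)].
Sum = 295.09765625.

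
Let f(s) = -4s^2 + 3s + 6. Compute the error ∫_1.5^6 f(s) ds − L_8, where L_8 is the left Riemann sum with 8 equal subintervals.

Exact integral: ∫_1.5^6 f(s) ds = -205.875.
L_8 = -172.65234375.
Error = -205.875 − (-172.65234375) = -33.22265625.

-33.22265625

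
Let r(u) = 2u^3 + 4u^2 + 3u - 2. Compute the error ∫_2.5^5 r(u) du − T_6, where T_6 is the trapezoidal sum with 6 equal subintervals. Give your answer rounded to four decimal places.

-1.9170

Exact integral: ∫_2.5^5 r(u) du ≈ 461.927083.
T_6 ≈ 463.844039.
Error ≈ 461.927083 − 463.844039 ≈ -1.9170.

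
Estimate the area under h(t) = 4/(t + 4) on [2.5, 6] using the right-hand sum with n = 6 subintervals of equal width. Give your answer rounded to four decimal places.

1.6619

Δt = (6 − 2.5)/6 = 7/12.
Right endpoints: 37/12, 11/3, 4.25, 29/6, 65/12, 6.
h(37/12) = 48/85, h(11/3) = 12/23, h(4.25) = 16/33, h(29/6) = 24/53, h(65/12) = 48/113, h(6) = 0.4.
Sum = Δt · [h(37/12) + h(11/3) + h(4.25) + ...].
Sum ≈ 1.6619.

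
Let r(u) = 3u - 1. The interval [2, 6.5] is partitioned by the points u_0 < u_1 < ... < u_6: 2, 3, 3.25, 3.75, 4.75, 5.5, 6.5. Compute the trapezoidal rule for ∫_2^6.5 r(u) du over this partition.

Subinterval widths: 1, 0.25, 0.5, 1, 0.75, 1.
r(2) = 5, r(3) = 8, r(3.25) = 8.75, r(3.75) = 10.25, r(4.75) = 13.25, r(5.5) = 15.5, r(6.5) = 18.5.
On each subinterval the trapezoid contributes (Δu_i/2)·[r(u_{i-1}) + r(u_i)].
Sum = 52.875.

52.875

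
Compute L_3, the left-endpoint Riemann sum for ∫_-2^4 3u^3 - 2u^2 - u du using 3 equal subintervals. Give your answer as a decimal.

Δu = (4 − (-2))/3 = 2.
Left endpoints: -2, 0, 2.
f(-2) = -30, f(0) = 0, f(2) = 14.
Sum = Δu · [f(-2) + f(0) + f(2)].
Sum = -32.

-32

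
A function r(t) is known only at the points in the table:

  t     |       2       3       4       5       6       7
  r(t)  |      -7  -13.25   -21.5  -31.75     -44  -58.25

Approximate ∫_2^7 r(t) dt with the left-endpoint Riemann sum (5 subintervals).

-117.5

Δt = 1.
Sum = 1·[(-7) + (-13.25) + (-21.5) + (-31.75) + (-44)] = -117.5.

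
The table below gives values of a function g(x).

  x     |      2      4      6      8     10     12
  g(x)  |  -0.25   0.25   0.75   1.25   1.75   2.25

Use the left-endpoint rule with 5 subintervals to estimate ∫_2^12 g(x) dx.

Δx = 2.
Sum = 2·[(-0.25) + 0.25 + 0.75 + 1.25 + 1.75] = 7.5.

7.5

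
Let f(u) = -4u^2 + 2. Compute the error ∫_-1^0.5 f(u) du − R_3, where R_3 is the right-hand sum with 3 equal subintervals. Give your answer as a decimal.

-0.5

Exact integral: ∫_-1^0.5 f(u) du = 1.5.
R_3 = 2.
Error = 1.5 − 2 = -0.5.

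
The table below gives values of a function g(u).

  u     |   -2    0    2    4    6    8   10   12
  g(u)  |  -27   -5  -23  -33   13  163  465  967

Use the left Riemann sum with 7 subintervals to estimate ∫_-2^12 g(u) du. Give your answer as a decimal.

Δu = 2.
Sum = 2·[(-27) + (-5) + (-23) + (-33) + 13 + 163 + 465] = 1106.

1106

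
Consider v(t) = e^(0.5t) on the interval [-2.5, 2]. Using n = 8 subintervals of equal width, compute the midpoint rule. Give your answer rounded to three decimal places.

Δt = (2 − (-2.5))/8 = 0.5625.
Midpoints: -2.21875, -1.65625, -1.09375, -0.53125, 0.03125, 0.59375, 1.15625, 1.71875.
v(-2.21875) ≈ 0.330, v(-1.65625) ≈ 0.437, v(-1.09375) ≈ 0.579, v(-0.53125) ≈ 0.767, v(0.03125) ≈ 1.016, v(0.59375) ≈ 1.346, v(1.15625) ≈ 1.783, v(1.71875) ≈ 2.362.
Sum = Δt · [v(-2.21875) + v(-1.65625) + v(-1.09375) + ...].
Sum ≈ 4.848.

4.848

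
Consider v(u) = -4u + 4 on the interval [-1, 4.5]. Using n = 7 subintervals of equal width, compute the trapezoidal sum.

Δu = (4.5 − (-1))/7 = 11/14.
v(-1) = 8, v(-3/14) = 34/7, v(4/7) = 12/7, v(19/14) = -10/7, v(15/7) = -32/7, v(41/14) = -54/7, v(26/7) = -76/7, v(4.5) = -14.
T_7 = (Δu/2)·[v(u_0) + 2v(u_1) + ... + 2v(u_{6}) + v(u_7)].
Sum = -16.5.

-16.5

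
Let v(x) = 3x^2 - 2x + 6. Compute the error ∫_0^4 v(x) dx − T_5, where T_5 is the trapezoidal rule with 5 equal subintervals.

-1.28

Exact integral: ∫_0^4 v(x) dx = 72.
T_5 = 73.28.
Error = 72 − 73.28 = -1.28.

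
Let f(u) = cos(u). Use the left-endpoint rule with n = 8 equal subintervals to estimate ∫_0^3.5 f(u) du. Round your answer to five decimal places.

Δu = (3.5 − 0)/8 = 0.4375.
Left endpoints: 0, 0.4375, 0.875, 1.3125, 1.75, 2.1875, 2.625, 3.0625.
f(0) ≈ 1.00000, f(0.4375) ≈ 0.90581, f(0.875) ≈ 0.64100, f(1.3125) ≈ 0.25543, f(1.75) ≈ -0.17825, f(2.1875) ≈ -0.57835, f(2.625) ≈ -0.86951, f(3.0625) ≈ -0.99687.
Sum = Δu · [f(0) + f(0.4375) + f(0.875) + ...].
Sum ≈ 0.07843.

0.07843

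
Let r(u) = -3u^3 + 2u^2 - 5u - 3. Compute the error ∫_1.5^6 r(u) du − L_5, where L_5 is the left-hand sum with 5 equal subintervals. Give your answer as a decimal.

Exact integral: ∫_1.5^6 r(u) du = -924.328125.
L_5 = -676.8225.
Error = -924.328125 − (-676.8225) = -247.505625.

-247.505625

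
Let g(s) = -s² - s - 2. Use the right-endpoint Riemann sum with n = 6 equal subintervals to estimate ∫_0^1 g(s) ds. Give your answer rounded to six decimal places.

-3.004630

Δs = (1 − 0)/6 = 1/6.
Right endpoints: 1/6, 1/3, 0.5, 2/3, 5/6, 1.
g(1/6) = -79/36, g(1/3) = -22/9, g(0.5) = -2.75, g(2/3) = -28/9, g(5/6) = -127/36, g(1) = -4.
Sum = Δs · [g(1/6) + g(1/3) + g(0.5) + ...].
Sum ≈ -3.004630.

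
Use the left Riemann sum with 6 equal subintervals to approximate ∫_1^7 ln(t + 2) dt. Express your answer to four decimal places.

Δt = (7 − 1)/6 = 1.
Left endpoints: 1, 2, 3, 4, 5, 6.
f(1) ≈ 1.0986, f(2) ≈ 1.3863, f(3) ≈ 1.6094, f(4) ≈ 1.7918, f(5) ≈ 1.9459, f(6) ≈ 2.0794.
Sum = Δt · [f(1) + f(2) + f(3) + ...].
Sum ≈ 9.9115.

9.9115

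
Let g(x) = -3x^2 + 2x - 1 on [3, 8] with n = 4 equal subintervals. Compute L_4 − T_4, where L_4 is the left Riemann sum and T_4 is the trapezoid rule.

L_4 = -342.03125.
T_4 = -438.90625.
L_4 − T_4 = 96.875.

96.875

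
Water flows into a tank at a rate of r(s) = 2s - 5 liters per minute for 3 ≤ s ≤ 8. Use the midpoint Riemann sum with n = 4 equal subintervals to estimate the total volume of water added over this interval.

Δs = (8 − 3)/4 = 1.25.
Midpoints: 3.625, 4.875, 6.125, 7.375.
r(3.625) = 2.25, r(4.875) = 4.75, r(6.125) = 7.25, r(7.375) = 9.75.
Sum = Δs · [r(3.625) + r(4.875) + r(6.125) + r(7.375)].
Sum = 30.

30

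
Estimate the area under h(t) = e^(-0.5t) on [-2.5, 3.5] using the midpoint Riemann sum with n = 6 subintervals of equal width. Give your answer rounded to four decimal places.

Δt = (3.5 − (-2.5))/6 = 1.
Midpoints: -2, -1, 0, 1, 2, 3.
h(-2) ≈ 2.7183, h(-1) ≈ 1.6487, h(0) ≈ 1.0000, h(1) ≈ 0.6065, h(2) ≈ 0.3679, h(3) ≈ 0.2231.
Sum = Δt · [h(-2) + h(-1) + h(0) + ...].
Sum ≈ 6.5645.

6.5645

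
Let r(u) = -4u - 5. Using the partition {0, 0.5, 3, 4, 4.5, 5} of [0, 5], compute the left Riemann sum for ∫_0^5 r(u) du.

Subinterval widths: 0.5, 2.5, 1, 0.5, 0.5.
Left endpoints: 0, 0.5, 3, 4, 4.5.
r(0) = -5, r(0.5) = -7, r(3) = -17, r(4) = -21, r(4.5) = -23.
Sum = Σ Δu_i · r(u_i).
Sum = -59.

-59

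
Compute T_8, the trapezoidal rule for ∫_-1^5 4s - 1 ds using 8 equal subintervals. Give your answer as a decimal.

Δs = (5 − (-1))/8 = 0.75.
f(-1) = -5, f(-0.25) = -2, f(0.5) = 1, f(1.25) = 4, f(2) = 7, f(2.75) = 10, f(3.5) = 13, f(4.25) = 16, f(5) = 19.
T_8 = (Δs/2)·[f(s_0) + 2f(s_1) + ... + 2f(s_{7}) + f(s_8)].
Sum = 42.

42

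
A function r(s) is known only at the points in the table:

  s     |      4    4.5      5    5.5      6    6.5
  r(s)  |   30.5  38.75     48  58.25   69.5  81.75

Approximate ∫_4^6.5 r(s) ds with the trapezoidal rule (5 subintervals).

135.3125

Δs = 0.5.
T_5 = (0.5/2)·[30.5 + 2·38.75 + 2·48 + 2·58.25 + 2·69.5 + 81.75] = 135.3125.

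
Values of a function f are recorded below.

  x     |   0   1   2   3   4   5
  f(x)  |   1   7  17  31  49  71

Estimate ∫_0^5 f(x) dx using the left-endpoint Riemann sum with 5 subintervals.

Δx = 1.
Sum = 1·[1 + 7 + 17 + 31 + 49] = 105.

105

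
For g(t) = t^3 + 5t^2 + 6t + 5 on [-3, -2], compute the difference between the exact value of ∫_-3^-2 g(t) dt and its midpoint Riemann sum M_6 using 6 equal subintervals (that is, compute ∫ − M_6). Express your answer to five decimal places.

Exact integral: ∫_-3^-2 g(t) dt ≈ 5.4166667.
M_6 ≈ 5.4224537.
Error ≈ 5.4166667 − 5.4224537 ≈ -0.00579.

-0.00579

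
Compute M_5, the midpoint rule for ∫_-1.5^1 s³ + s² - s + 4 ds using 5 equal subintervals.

11.0546875

Δs = (1 − (-1.5))/5 = 0.5.
Midpoints: -1.25, -0.75, -0.25, 0.25, 0.75.
f(-1.25) = 4.859375, f(-0.75) = 4.890625, f(-0.25) = 4.296875, f(0.25) = 3.828125, f(0.75) = 4.234375.
Sum = Δs · [f(-1.25) + f(-0.75) + f(-0.25) + f(0.25) + f(0.75)].
Sum = 11.0546875.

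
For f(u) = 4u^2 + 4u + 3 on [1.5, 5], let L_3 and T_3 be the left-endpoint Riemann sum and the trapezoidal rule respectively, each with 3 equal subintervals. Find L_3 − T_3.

-61.25

L_3 ≈ 160.092593.
T_3 ≈ 221.342593.
L_3 − T_3 = -61.25.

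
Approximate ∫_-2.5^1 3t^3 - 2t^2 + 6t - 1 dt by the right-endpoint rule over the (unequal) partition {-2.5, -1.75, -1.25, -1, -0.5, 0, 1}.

-33.95703125

Subinterval widths: 0.75, 0.5, 0.25, 0.5, 0.5, 1.
Right endpoints: -1.75, -1.25, -1, -0.5, 0, 1.
f(-1.75) = -33.703125, f(-1.25) = -17.484375, f(-1) = -12, f(-0.5) = -4.875, f(0) = -1, f(1) = 6.
Sum = Σ Δt_i · f(t_i).
Sum = -33.95703125.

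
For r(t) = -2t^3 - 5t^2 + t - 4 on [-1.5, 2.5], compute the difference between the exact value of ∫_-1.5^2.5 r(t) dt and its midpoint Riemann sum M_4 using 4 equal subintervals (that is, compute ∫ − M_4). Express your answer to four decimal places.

Exact integral: ∫_-1.5^2.5 r(t) dt ≈ -62.666667.
M_4 = -60.
Error ≈ -62.666667 − (-60) ≈ -2.6667.

-2.6667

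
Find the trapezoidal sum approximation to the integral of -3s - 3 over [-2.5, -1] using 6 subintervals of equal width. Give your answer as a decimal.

3.375

Δs = (-1 − (-2.5))/6 = 0.25.
f(-2.5) = 4.5, f(-2.25) = 3.75, f(-2) = 3, f(-1.75) = 2.25, f(-1.5) = 1.5, f(-1.25) = 0.75, f(-1) = 0.
T_6 = (Δs/2)·[f(s_0) + 2f(s_1) + ... + 2f(s_{5}) + f(s_6)].
Sum = 3.375.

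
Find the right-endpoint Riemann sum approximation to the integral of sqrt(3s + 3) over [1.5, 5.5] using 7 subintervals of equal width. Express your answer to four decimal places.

Δs = (5.5 − 1.5)/7 = 4/7.
Right endpoints: 29/14, 37/14, 45/14, 53/14, 61/14, 69/14, 5.5.
f(29/14) ≈ 3.0355, f(37/14) ≈ 3.3058, f(45/14) ≈ 3.5557, f(53/14) ≈ 3.7891, f(61/14) ≈ 4.0089, f(69/14) ≈ 4.2173, f(5.5) ≈ 4.4159.
Sum = Δs · [f(29/14) + f(37/14) + f(45/14) + ...].
Sum ≈ 15.0447.

15.0447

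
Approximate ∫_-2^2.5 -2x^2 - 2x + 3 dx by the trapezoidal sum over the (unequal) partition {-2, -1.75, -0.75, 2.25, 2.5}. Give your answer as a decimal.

Subinterval widths: 0.25, 1, 3, 0.25.
f(-2) = -1, f(-1.75) = 0.375, f(-0.75) = 3.375, f(2.25) = -11.625, f(2.5) = -14.5.
On each subinterval the trapezoid contributes (Δx_i/2)·[f(x_{i-1}) + f(x_i)].
Sum = -13.84375.

-13.84375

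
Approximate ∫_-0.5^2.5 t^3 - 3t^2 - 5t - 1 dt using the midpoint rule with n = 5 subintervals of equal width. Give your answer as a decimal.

-24

Δt = (2.5 − (-0.5))/5 = 0.6.
Midpoints: -0.2, 0.4, 1, 1.6, 2.2.
f(-0.2) = -0.128, f(0.4) = -3.416, f(1) = -8, f(1.6) = -12.584, f(2.2) = -15.872.
Sum = Δt · [f(-0.2) + f(0.4) + f(1) + f(1.6) + f(2.2)].
Sum = -24.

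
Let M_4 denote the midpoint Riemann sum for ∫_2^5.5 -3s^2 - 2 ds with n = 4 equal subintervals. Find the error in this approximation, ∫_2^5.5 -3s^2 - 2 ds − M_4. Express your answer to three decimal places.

Exact integral: ∫_2^5.5 f(s) ds = -165.375.
M_4 ≈ -164.70508.
Error ≈ -165.375 − (-164.70508) ≈ -0.670.

-0.670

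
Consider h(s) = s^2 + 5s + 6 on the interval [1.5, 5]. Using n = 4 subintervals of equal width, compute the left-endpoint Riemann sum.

101.25390625

Δs = (5 − 1.5)/4 = 0.875.
Left endpoints: 1.5, 2.375, 3.25, 4.125.
h(1.5) = 15.75, h(2.375) = 23.515625, h(3.25) = 32.8125, h(4.125) = 43.640625.
Sum = Δs · [h(1.5) + h(2.375) + h(3.25) + h(4.125)].
Sum = 101.25390625.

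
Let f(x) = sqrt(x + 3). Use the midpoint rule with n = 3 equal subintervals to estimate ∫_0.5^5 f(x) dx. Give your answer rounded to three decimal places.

Δx = (5 − 0.5)/3 = 1.5.
Midpoints: 1.25, 2.75, 4.25.
f(1.25) ≈ 2.062, f(2.75) ≈ 2.398, f(4.25) ≈ 2.693.
Sum = Δx · [f(1.25) + f(2.75) + f(4.25)].
Sum ≈ 10.728.

10.728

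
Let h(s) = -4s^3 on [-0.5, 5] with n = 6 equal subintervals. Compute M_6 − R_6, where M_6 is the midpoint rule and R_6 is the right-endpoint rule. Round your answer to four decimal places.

260.5911

M_6 = -614.5390625.
R_6 ≈ -875.130208.
M_6 − R_6 ≈ 260.5911.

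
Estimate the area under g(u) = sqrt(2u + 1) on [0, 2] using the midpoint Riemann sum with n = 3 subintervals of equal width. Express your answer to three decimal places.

3.403

Δu = (2 − 0)/3 = 2/3.
Midpoints: 1/3, 1, 5/3.
g(1/3) ≈ 1.291, g(1) ≈ 1.732, g(5/3) ≈ 2.082.
Sum = Δu · [g(1/3) + g(1) + g(5/3)].
Sum ≈ 3.403.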